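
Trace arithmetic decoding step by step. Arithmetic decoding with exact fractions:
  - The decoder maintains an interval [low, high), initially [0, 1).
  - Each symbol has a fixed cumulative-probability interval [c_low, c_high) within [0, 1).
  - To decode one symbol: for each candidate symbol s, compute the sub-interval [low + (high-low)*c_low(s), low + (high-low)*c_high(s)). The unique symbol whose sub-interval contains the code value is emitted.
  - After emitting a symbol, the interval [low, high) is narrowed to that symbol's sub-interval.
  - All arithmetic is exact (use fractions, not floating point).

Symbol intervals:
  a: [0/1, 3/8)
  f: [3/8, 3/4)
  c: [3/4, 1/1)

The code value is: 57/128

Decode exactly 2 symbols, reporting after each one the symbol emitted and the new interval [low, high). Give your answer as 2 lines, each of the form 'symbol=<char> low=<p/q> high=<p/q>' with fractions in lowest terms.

Step 1: interval [0/1, 1/1), width = 1/1 - 0/1 = 1/1
  'a': [0/1 + 1/1*0/1, 0/1 + 1/1*3/8) = [0/1, 3/8)
  'f': [0/1 + 1/1*3/8, 0/1 + 1/1*3/4) = [3/8, 3/4) <- contains code 57/128
  'c': [0/1 + 1/1*3/4, 0/1 + 1/1*1/1) = [3/4, 1/1)
  emit 'f', narrow to [3/8, 3/4)
Step 2: interval [3/8, 3/4), width = 3/4 - 3/8 = 3/8
  'a': [3/8 + 3/8*0/1, 3/8 + 3/8*3/8) = [3/8, 33/64) <- contains code 57/128
  'f': [3/8 + 3/8*3/8, 3/8 + 3/8*3/4) = [33/64, 21/32)
  'c': [3/8 + 3/8*3/4, 3/8 + 3/8*1/1) = [21/32, 3/4)
  emit 'a', narrow to [3/8, 33/64)

Answer: symbol=f low=3/8 high=3/4
symbol=a low=3/8 high=33/64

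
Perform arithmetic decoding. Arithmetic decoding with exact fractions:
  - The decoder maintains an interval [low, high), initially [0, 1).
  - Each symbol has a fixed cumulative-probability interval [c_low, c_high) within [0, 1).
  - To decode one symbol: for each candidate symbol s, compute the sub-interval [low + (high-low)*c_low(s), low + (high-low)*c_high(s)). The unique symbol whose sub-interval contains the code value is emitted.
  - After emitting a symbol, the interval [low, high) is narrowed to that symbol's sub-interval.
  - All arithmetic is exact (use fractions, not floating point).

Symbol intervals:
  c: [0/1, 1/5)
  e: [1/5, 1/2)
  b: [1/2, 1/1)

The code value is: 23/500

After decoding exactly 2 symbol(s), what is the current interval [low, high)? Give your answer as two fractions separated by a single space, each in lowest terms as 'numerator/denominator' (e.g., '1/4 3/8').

Answer: 1/25 1/10

Derivation:
Step 1: interval [0/1, 1/1), width = 1/1 - 0/1 = 1/1
  'c': [0/1 + 1/1*0/1, 0/1 + 1/1*1/5) = [0/1, 1/5) <- contains code 23/500
  'e': [0/1 + 1/1*1/5, 0/1 + 1/1*1/2) = [1/5, 1/2)
  'b': [0/1 + 1/1*1/2, 0/1 + 1/1*1/1) = [1/2, 1/1)
  emit 'c', narrow to [0/1, 1/5)
Step 2: interval [0/1, 1/5), width = 1/5 - 0/1 = 1/5
  'c': [0/1 + 1/5*0/1, 0/1 + 1/5*1/5) = [0/1, 1/25)
  'e': [0/1 + 1/5*1/5, 0/1 + 1/5*1/2) = [1/25, 1/10) <- contains code 23/500
  'b': [0/1 + 1/5*1/2, 0/1 + 1/5*1/1) = [1/10, 1/5)
  emit 'e', narrow to [1/25, 1/10)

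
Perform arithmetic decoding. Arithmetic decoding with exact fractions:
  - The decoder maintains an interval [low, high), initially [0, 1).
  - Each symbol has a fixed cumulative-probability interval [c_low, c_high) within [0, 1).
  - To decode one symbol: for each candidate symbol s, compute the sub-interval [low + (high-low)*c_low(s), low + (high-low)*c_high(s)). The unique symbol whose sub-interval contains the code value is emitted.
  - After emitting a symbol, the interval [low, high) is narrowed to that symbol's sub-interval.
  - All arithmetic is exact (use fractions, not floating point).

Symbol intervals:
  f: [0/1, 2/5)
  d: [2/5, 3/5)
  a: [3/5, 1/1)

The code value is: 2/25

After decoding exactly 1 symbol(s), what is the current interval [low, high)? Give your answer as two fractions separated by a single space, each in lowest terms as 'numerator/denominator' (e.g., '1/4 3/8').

Answer: 0/1 2/5

Derivation:
Step 1: interval [0/1, 1/1), width = 1/1 - 0/1 = 1/1
  'f': [0/1 + 1/1*0/1, 0/1 + 1/1*2/5) = [0/1, 2/5) <- contains code 2/25
  'd': [0/1 + 1/1*2/5, 0/1 + 1/1*3/5) = [2/5, 3/5)
  'a': [0/1 + 1/1*3/5, 0/1 + 1/1*1/1) = [3/5, 1/1)
  emit 'f', narrow to [0/1, 2/5)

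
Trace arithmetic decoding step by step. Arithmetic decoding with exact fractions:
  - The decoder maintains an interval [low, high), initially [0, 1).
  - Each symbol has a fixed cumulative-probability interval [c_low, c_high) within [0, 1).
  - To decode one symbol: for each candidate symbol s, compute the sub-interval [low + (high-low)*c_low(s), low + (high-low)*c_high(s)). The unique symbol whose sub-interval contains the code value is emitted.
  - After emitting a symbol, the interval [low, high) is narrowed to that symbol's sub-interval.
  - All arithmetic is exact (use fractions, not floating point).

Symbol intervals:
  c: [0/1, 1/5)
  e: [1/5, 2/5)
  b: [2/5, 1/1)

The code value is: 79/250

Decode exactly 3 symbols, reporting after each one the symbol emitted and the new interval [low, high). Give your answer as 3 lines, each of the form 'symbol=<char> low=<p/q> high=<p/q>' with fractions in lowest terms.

Answer: symbol=e low=1/5 high=2/5
symbol=b low=7/25 high=2/5
symbol=e low=38/125 high=41/125

Derivation:
Step 1: interval [0/1, 1/1), width = 1/1 - 0/1 = 1/1
  'c': [0/1 + 1/1*0/1, 0/1 + 1/1*1/5) = [0/1, 1/5)
  'e': [0/1 + 1/1*1/5, 0/1 + 1/1*2/5) = [1/5, 2/5) <- contains code 79/250
  'b': [0/1 + 1/1*2/5, 0/1 + 1/1*1/1) = [2/5, 1/1)
  emit 'e', narrow to [1/5, 2/5)
Step 2: interval [1/5, 2/5), width = 2/5 - 1/5 = 1/5
  'c': [1/5 + 1/5*0/1, 1/5 + 1/5*1/5) = [1/5, 6/25)
  'e': [1/5 + 1/5*1/5, 1/5 + 1/5*2/5) = [6/25, 7/25)
  'b': [1/5 + 1/5*2/5, 1/5 + 1/5*1/1) = [7/25, 2/5) <- contains code 79/250
  emit 'b', narrow to [7/25, 2/5)
Step 3: interval [7/25, 2/5), width = 2/5 - 7/25 = 3/25
  'c': [7/25 + 3/25*0/1, 7/25 + 3/25*1/5) = [7/25, 38/125)
  'e': [7/25 + 3/25*1/5, 7/25 + 3/25*2/5) = [38/125, 41/125) <- contains code 79/250
  'b': [7/25 + 3/25*2/5, 7/25 + 3/25*1/1) = [41/125, 2/5)
  emit 'e', narrow to [38/125, 41/125)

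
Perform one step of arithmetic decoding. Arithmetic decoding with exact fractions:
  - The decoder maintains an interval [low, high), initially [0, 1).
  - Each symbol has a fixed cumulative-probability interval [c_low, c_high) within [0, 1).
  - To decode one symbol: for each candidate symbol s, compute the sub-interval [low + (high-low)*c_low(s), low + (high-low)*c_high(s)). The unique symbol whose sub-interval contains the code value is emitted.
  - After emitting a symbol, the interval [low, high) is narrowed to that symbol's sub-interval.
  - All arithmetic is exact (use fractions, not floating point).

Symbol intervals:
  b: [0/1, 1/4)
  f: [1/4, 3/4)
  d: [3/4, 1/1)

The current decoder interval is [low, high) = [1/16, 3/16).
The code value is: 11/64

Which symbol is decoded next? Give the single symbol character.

Answer: d

Derivation:
Interval width = high − low = 3/16 − 1/16 = 1/8
Scaled code = (code − low) / width = (11/64 − 1/16) / 1/8 = 7/8
  b: [0/1, 1/4) 
  f: [1/4, 3/4) 
  d: [3/4, 1/1) ← scaled code falls here ✓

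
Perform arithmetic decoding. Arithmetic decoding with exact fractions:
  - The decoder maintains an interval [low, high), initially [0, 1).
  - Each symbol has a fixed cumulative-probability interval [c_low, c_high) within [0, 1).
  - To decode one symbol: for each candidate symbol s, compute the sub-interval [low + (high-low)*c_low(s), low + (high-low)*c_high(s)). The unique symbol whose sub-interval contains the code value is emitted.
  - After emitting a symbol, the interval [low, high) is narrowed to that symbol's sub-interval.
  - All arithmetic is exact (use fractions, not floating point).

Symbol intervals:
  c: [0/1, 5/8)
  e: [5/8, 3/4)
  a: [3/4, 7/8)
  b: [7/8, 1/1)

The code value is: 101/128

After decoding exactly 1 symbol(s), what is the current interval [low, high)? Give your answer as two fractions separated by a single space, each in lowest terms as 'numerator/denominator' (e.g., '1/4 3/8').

Answer: 3/4 7/8

Derivation:
Step 1: interval [0/1, 1/1), width = 1/1 - 0/1 = 1/1
  'c': [0/1 + 1/1*0/1, 0/1 + 1/1*5/8) = [0/1, 5/8)
  'e': [0/1 + 1/1*5/8, 0/1 + 1/1*3/4) = [5/8, 3/4)
  'a': [0/1 + 1/1*3/4, 0/1 + 1/1*7/8) = [3/4, 7/8) <- contains code 101/128
  'b': [0/1 + 1/1*7/8, 0/1 + 1/1*1/1) = [7/8, 1/1)
  emit 'a', narrow to [3/4, 7/8)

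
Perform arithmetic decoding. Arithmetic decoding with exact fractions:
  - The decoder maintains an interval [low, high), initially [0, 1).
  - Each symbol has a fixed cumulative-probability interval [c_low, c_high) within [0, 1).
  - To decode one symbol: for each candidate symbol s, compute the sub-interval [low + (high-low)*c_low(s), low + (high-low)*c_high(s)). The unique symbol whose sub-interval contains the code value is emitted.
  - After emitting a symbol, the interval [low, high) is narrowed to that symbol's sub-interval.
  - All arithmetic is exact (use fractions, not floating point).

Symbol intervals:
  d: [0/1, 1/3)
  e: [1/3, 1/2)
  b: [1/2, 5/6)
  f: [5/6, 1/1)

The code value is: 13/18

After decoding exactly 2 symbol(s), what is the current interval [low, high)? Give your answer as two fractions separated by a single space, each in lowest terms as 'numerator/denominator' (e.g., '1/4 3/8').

Step 1: interval [0/1, 1/1), width = 1/1 - 0/1 = 1/1
  'd': [0/1 + 1/1*0/1, 0/1 + 1/1*1/3) = [0/1, 1/3)
  'e': [0/1 + 1/1*1/3, 0/1 + 1/1*1/2) = [1/3, 1/2)
  'b': [0/1 + 1/1*1/2, 0/1 + 1/1*5/6) = [1/2, 5/6) <- contains code 13/18
  'f': [0/1 + 1/1*5/6, 0/1 + 1/1*1/1) = [5/6, 1/1)
  emit 'b', narrow to [1/2, 5/6)
Step 2: interval [1/2, 5/6), width = 5/6 - 1/2 = 1/3
  'd': [1/2 + 1/3*0/1, 1/2 + 1/3*1/3) = [1/2, 11/18)
  'e': [1/2 + 1/3*1/3, 1/2 + 1/3*1/2) = [11/18, 2/3)
  'b': [1/2 + 1/3*1/2, 1/2 + 1/3*5/6) = [2/3, 7/9) <- contains code 13/18
  'f': [1/2 + 1/3*5/6, 1/2 + 1/3*1/1) = [7/9, 5/6)
  emit 'b', narrow to [2/3, 7/9)

Answer: 2/3 7/9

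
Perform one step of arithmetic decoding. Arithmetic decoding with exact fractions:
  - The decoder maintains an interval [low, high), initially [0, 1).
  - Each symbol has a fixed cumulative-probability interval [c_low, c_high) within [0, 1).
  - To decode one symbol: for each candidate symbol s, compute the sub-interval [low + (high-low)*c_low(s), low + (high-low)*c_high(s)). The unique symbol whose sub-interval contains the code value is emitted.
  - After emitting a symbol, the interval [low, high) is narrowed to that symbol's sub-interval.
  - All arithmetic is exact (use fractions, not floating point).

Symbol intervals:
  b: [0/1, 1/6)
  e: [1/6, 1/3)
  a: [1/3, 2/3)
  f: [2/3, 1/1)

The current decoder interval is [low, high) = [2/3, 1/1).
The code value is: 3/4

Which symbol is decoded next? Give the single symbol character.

Interval width = high − low = 1/1 − 2/3 = 1/3
Scaled code = (code − low) / width = (3/4 − 2/3) / 1/3 = 1/4
  b: [0/1, 1/6) 
  e: [1/6, 1/3) ← scaled code falls here ✓
  a: [1/3, 2/3) 
  f: [2/3, 1/1) 

Answer: e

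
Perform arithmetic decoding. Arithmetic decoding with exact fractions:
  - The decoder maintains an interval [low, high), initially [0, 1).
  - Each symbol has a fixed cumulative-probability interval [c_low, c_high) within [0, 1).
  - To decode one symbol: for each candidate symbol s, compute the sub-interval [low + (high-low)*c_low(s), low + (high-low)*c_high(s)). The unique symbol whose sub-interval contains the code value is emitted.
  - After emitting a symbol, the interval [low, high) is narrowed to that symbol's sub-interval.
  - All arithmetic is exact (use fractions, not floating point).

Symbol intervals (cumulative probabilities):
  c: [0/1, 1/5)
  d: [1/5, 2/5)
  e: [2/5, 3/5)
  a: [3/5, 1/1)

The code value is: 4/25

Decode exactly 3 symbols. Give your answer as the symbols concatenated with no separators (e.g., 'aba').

Answer: cae

Derivation:
Step 1: interval [0/1, 1/1), width = 1/1 - 0/1 = 1/1
  'c': [0/1 + 1/1*0/1, 0/1 + 1/1*1/5) = [0/1, 1/5) <- contains code 4/25
  'd': [0/1 + 1/1*1/5, 0/1 + 1/1*2/5) = [1/5, 2/5)
  'e': [0/1 + 1/1*2/5, 0/1 + 1/1*3/5) = [2/5, 3/5)
  'a': [0/1 + 1/1*3/5, 0/1 + 1/1*1/1) = [3/5, 1/1)
  emit 'c', narrow to [0/1, 1/5)
Step 2: interval [0/1, 1/5), width = 1/5 - 0/1 = 1/5
  'c': [0/1 + 1/5*0/1, 0/1 + 1/5*1/5) = [0/1, 1/25)
  'd': [0/1 + 1/5*1/5, 0/1 + 1/5*2/5) = [1/25, 2/25)
  'e': [0/1 + 1/5*2/5, 0/1 + 1/5*3/5) = [2/25, 3/25)
  'a': [0/1 + 1/5*3/5, 0/1 + 1/5*1/1) = [3/25, 1/5) <- contains code 4/25
  emit 'a', narrow to [3/25, 1/5)
Step 3: interval [3/25, 1/5), width = 1/5 - 3/25 = 2/25
  'c': [3/25 + 2/25*0/1, 3/25 + 2/25*1/5) = [3/25, 17/125)
  'd': [3/25 + 2/25*1/5, 3/25 + 2/25*2/5) = [17/125, 19/125)
  'e': [3/25 + 2/25*2/5, 3/25 + 2/25*3/5) = [19/125, 21/125) <- contains code 4/25
  'a': [3/25 + 2/25*3/5, 3/25 + 2/25*1/1) = [21/125, 1/5)
  emit 'e', narrow to [19/125, 21/125)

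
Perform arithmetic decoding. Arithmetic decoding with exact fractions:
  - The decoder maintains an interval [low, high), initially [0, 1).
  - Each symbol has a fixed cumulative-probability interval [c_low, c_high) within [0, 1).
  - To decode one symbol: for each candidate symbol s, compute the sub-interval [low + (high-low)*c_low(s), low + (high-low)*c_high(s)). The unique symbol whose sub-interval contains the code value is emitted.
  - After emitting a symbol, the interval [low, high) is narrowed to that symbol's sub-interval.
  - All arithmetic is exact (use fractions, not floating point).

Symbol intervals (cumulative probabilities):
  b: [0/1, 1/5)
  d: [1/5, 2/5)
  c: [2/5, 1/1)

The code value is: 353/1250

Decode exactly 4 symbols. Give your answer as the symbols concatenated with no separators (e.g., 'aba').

Step 1: interval [0/1, 1/1), width = 1/1 - 0/1 = 1/1
  'b': [0/1 + 1/1*0/1, 0/1 + 1/1*1/5) = [0/1, 1/5)
  'd': [0/1 + 1/1*1/5, 0/1 + 1/1*2/5) = [1/5, 2/5) <- contains code 353/1250
  'c': [0/1 + 1/1*2/5, 0/1 + 1/1*1/1) = [2/5, 1/1)
  emit 'd', narrow to [1/5, 2/5)
Step 2: interval [1/5, 2/5), width = 2/5 - 1/5 = 1/5
  'b': [1/5 + 1/5*0/1, 1/5 + 1/5*1/5) = [1/5, 6/25)
  'd': [1/5 + 1/5*1/5, 1/5 + 1/5*2/5) = [6/25, 7/25)
  'c': [1/5 + 1/5*2/5, 1/5 + 1/5*1/1) = [7/25, 2/5) <- contains code 353/1250
  emit 'c', narrow to [7/25, 2/5)
Step 3: interval [7/25, 2/5), width = 2/5 - 7/25 = 3/25
  'b': [7/25 + 3/25*0/1, 7/25 + 3/25*1/5) = [7/25, 38/125) <- contains code 353/1250
  'd': [7/25 + 3/25*1/5, 7/25 + 3/25*2/5) = [38/125, 41/125)
  'c': [7/25 + 3/25*2/5, 7/25 + 3/25*1/1) = [41/125, 2/5)
  emit 'b', narrow to [7/25, 38/125)
Step 4: interval [7/25, 38/125), width = 38/125 - 7/25 = 3/125
  'b': [7/25 + 3/125*0/1, 7/25 + 3/125*1/5) = [7/25, 178/625) <- contains code 353/1250
  'd': [7/25 + 3/125*1/5, 7/25 + 3/125*2/5) = [178/625, 181/625)
  'c': [7/25 + 3/125*2/5, 7/25 + 3/125*1/1) = [181/625, 38/125)
  emit 'b', narrow to [7/25, 178/625)

Answer: dcbb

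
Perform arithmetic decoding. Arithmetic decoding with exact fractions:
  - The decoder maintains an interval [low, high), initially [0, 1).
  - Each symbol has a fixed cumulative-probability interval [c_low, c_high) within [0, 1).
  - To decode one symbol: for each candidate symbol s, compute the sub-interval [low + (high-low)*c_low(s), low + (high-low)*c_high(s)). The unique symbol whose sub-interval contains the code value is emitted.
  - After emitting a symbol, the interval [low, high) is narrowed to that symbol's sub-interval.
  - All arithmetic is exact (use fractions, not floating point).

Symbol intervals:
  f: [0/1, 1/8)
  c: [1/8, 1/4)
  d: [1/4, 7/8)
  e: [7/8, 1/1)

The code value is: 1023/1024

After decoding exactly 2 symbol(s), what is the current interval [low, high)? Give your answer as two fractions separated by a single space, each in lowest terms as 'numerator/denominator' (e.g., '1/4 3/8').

Answer: 63/64 1/1

Derivation:
Step 1: interval [0/1, 1/1), width = 1/1 - 0/1 = 1/1
  'f': [0/1 + 1/1*0/1, 0/1 + 1/1*1/8) = [0/1, 1/8)
  'c': [0/1 + 1/1*1/8, 0/1 + 1/1*1/4) = [1/8, 1/4)
  'd': [0/1 + 1/1*1/4, 0/1 + 1/1*7/8) = [1/4, 7/8)
  'e': [0/1 + 1/1*7/8, 0/1 + 1/1*1/1) = [7/8, 1/1) <- contains code 1023/1024
  emit 'e', narrow to [7/8, 1/1)
Step 2: interval [7/8, 1/1), width = 1/1 - 7/8 = 1/8
  'f': [7/8 + 1/8*0/1, 7/8 + 1/8*1/8) = [7/8, 57/64)
  'c': [7/8 + 1/8*1/8, 7/8 + 1/8*1/4) = [57/64, 29/32)
  'd': [7/8 + 1/8*1/4, 7/8 + 1/8*7/8) = [29/32, 63/64)
  'e': [7/8 + 1/8*7/8, 7/8 + 1/8*1/1) = [63/64, 1/1) <- contains code 1023/1024
  emit 'e', narrow to [63/64, 1/1)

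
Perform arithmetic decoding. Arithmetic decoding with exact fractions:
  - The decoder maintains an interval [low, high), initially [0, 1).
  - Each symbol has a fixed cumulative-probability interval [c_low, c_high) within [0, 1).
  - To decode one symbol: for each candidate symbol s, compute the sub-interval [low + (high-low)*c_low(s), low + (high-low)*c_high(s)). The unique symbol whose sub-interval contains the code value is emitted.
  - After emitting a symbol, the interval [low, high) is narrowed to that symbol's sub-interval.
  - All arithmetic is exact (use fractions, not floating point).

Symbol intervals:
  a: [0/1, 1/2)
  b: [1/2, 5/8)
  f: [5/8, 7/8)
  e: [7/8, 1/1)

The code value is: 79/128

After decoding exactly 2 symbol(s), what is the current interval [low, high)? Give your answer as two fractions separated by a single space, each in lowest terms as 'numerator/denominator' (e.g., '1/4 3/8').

Answer: 39/64 5/8

Derivation:
Step 1: interval [0/1, 1/1), width = 1/1 - 0/1 = 1/1
  'a': [0/1 + 1/1*0/1, 0/1 + 1/1*1/2) = [0/1, 1/2)
  'b': [0/1 + 1/1*1/2, 0/1 + 1/1*5/8) = [1/2, 5/8) <- contains code 79/128
  'f': [0/1 + 1/1*5/8, 0/1 + 1/1*7/8) = [5/8, 7/8)
  'e': [0/1 + 1/1*7/8, 0/1 + 1/1*1/1) = [7/8, 1/1)
  emit 'b', narrow to [1/2, 5/8)
Step 2: interval [1/2, 5/8), width = 5/8 - 1/2 = 1/8
  'a': [1/2 + 1/8*0/1, 1/2 + 1/8*1/2) = [1/2, 9/16)
  'b': [1/2 + 1/8*1/2, 1/2 + 1/8*5/8) = [9/16, 37/64)
  'f': [1/2 + 1/8*5/8, 1/2 + 1/8*7/8) = [37/64, 39/64)
  'e': [1/2 + 1/8*7/8, 1/2 + 1/8*1/1) = [39/64, 5/8) <- contains code 79/128
  emit 'e', narrow to [39/64, 5/8)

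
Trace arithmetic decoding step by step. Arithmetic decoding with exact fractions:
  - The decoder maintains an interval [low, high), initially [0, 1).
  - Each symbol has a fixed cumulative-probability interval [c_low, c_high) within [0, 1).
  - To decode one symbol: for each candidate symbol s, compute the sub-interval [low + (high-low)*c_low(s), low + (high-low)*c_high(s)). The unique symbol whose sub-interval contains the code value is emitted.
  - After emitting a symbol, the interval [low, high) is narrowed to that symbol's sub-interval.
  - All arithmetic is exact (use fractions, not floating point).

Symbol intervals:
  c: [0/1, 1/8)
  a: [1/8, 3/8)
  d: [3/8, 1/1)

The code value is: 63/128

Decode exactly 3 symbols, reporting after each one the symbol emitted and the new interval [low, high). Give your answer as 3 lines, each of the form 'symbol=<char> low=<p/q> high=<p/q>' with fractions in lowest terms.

Step 1: interval [0/1, 1/1), width = 1/1 - 0/1 = 1/1
  'c': [0/1 + 1/1*0/1, 0/1 + 1/1*1/8) = [0/1, 1/8)
  'a': [0/1 + 1/1*1/8, 0/1 + 1/1*3/8) = [1/8, 3/8)
  'd': [0/1 + 1/1*3/8, 0/1 + 1/1*1/1) = [3/8, 1/1) <- contains code 63/128
  emit 'd', narrow to [3/8, 1/1)
Step 2: interval [3/8, 1/1), width = 1/1 - 3/8 = 5/8
  'c': [3/8 + 5/8*0/1, 3/8 + 5/8*1/8) = [3/8, 29/64)
  'a': [3/8 + 5/8*1/8, 3/8 + 5/8*3/8) = [29/64, 39/64) <- contains code 63/128
  'd': [3/8 + 5/8*3/8, 3/8 + 5/8*1/1) = [39/64, 1/1)
  emit 'a', narrow to [29/64, 39/64)
Step 3: interval [29/64, 39/64), width = 39/64 - 29/64 = 5/32
  'c': [29/64 + 5/32*0/1, 29/64 + 5/32*1/8) = [29/64, 121/256)
  'a': [29/64 + 5/32*1/8, 29/64 + 5/32*3/8) = [121/256, 131/256) <- contains code 63/128
  'd': [29/64 + 5/32*3/8, 29/64 + 5/32*1/1) = [131/256, 39/64)
  emit 'a', narrow to [121/256, 131/256)

Answer: symbol=d low=3/8 high=1/1
symbol=a low=29/64 high=39/64
symbol=a low=121/256 high=131/256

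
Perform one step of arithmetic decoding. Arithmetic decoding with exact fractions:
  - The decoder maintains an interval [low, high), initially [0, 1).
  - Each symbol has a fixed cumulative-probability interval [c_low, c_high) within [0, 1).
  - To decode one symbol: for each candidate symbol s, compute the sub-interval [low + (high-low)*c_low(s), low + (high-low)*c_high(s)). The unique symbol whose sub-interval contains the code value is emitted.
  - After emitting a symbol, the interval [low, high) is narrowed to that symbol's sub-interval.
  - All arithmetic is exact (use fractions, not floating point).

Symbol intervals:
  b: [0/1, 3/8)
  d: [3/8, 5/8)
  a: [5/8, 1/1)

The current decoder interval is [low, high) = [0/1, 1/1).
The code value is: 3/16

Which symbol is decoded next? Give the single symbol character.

Interval width = high − low = 1/1 − 0/1 = 1/1
Scaled code = (code − low) / width = (3/16 − 0/1) / 1/1 = 3/16
  b: [0/1, 3/8) ← scaled code falls here ✓
  d: [3/8, 5/8) 
  a: [5/8, 1/1) 

Answer: b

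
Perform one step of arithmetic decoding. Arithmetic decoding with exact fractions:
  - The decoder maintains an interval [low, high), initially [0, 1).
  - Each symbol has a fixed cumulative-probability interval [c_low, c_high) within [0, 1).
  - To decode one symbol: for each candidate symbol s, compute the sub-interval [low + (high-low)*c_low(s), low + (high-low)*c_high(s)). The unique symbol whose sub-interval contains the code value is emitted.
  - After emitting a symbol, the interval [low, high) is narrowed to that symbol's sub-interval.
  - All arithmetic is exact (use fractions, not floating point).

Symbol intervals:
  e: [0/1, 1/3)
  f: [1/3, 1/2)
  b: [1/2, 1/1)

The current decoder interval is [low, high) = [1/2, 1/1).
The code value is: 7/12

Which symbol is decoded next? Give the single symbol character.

Interval width = high − low = 1/1 − 1/2 = 1/2
Scaled code = (code − low) / width = (7/12 − 1/2) / 1/2 = 1/6
  e: [0/1, 1/3) ← scaled code falls here ✓
  f: [1/3, 1/2) 
  b: [1/2, 1/1) 

Answer: e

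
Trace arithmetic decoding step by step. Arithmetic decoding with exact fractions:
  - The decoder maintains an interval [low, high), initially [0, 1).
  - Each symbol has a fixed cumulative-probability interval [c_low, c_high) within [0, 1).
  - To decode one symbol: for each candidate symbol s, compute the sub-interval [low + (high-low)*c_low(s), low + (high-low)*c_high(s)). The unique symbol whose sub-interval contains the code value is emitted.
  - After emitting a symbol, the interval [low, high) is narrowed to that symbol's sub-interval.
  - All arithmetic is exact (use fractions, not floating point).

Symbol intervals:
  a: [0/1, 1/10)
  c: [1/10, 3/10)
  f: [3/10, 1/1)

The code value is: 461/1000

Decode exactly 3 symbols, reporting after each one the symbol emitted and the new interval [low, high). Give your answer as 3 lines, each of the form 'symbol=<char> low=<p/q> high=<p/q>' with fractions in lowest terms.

Answer: symbol=f low=3/10 high=1/1
symbol=c low=37/100 high=51/100
symbol=f low=103/250 high=51/100

Derivation:
Step 1: interval [0/1, 1/1), width = 1/1 - 0/1 = 1/1
  'a': [0/1 + 1/1*0/1, 0/1 + 1/1*1/10) = [0/1, 1/10)
  'c': [0/1 + 1/1*1/10, 0/1 + 1/1*3/10) = [1/10, 3/10)
  'f': [0/1 + 1/1*3/10, 0/1 + 1/1*1/1) = [3/10, 1/1) <- contains code 461/1000
  emit 'f', narrow to [3/10, 1/1)
Step 2: interval [3/10, 1/1), width = 1/1 - 3/10 = 7/10
  'a': [3/10 + 7/10*0/1, 3/10 + 7/10*1/10) = [3/10, 37/100)
  'c': [3/10 + 7/10*1/10, 3/10 + 7/10*3/10) = [37/100, 51/100) <- contains code 461/1000
  'f': [3/10 + 7/10*3/10, 3/10 + 7/10*1/1) = [51/100, 1/1)
  emit 'c', narrow to [37/100, 51/100)
Step 3: interval [37/100, 51/100), width = 51/100 - 37/100 = 7/50
  'a': [37/100 + 7/50*0/1, 37/100 + 7/50*1/10) = [37/100, 48/125)
  'c': [37/100 + 7/50*1/10, 37/100 + 7/50*3/10) = [48/125, 103/250)
  'f': [37/100 + 7/50*3/10, 37/100 + 7/50*1/1) = [103/250, 51/100) <- contains code 461/1000
  emit 'f', narrow to [103/250, 51/100)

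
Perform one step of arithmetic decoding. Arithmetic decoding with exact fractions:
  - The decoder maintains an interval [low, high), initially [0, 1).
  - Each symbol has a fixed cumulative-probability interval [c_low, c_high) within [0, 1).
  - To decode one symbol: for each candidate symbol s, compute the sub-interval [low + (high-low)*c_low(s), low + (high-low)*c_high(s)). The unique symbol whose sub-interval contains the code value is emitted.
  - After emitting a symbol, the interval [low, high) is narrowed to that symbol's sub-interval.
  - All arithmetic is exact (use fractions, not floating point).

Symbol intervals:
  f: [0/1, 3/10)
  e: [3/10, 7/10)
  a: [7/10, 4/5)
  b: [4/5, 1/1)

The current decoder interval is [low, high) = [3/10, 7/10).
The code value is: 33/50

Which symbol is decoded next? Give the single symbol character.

Interval width = high − low = 7/10 − 3/10 = 2/5
Scaled code = (code − low) / width = (33/50 − 3/10) / 2/5 = 9/10
  f: [0/1, 3/10) 
  e: [3/10, 7/10) 
  a: [7/10, 4/5) 
  b: [4/5, 1/1) ← scaled code falls here ✓

Answer: b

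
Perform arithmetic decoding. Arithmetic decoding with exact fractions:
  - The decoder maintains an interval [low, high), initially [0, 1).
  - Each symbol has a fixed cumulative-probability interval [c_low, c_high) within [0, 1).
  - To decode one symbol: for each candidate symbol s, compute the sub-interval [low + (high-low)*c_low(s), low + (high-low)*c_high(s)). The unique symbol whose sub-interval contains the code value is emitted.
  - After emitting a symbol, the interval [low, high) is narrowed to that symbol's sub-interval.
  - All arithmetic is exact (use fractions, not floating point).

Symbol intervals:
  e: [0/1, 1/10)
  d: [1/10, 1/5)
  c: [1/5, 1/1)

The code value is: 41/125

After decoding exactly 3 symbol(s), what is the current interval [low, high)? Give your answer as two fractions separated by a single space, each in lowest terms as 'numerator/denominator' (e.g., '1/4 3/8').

Answer: 37/125 9/25

Derivation:
Step 1: interval [0/1, 1/1), width = 1/1 - 0/1 = 1/1
  'e': [0/1 + 1/1*0/1, 0/1 + 1/1*1/10) = [0/1, 1/10)
  'd': [0/1 + 1/1*1/10, 0/1 + 1/1*1/5) = [1/10, 1/5)
  'c': [0/1 + 1/1*1/5, 0/1 + 1/1*1/1) = [1/5, 1/1) <- contains code 41/125
  emit 'c', narrow to [1/5, 1/1)
Step 2: interval [1/5, 1/1), width = 1/1 - 1/5 = 4/5
  'e': [1/5 + 4/5*0/1, 1/5 + 4/5*1/10) = [1/5, 7/25)
  'd': [1/5 + 4/5*1/10, 1/5 + 4/5*1/5) = [7/25, 9/25) <- contains code 41/125
  'c': [1/5 + 4/5*1/5, 1/5 + 4/5*1/1) = [9/25, 1/1)
  emit 'd', narrow to [7/25, 9/25)
Step 3: interval [7/25, 9/25), width = 9/25 - 7/25 = 2/25
  'e': [7/25 + 2/25*0/1, 7/25 + 2/25*1/10) = [7/25, 36/125)
  'd': [7/25 + 2/25*1/10, 7/25 + 2/25*1/5) = [36/125, 37/125)
  'c': [7/25 + 2/25*1/5, 7/25 + 2/25*1/1) = [37/125, 9/25) <- contains code 41/125
  emit 'c', narrow to [37/125, 9/25)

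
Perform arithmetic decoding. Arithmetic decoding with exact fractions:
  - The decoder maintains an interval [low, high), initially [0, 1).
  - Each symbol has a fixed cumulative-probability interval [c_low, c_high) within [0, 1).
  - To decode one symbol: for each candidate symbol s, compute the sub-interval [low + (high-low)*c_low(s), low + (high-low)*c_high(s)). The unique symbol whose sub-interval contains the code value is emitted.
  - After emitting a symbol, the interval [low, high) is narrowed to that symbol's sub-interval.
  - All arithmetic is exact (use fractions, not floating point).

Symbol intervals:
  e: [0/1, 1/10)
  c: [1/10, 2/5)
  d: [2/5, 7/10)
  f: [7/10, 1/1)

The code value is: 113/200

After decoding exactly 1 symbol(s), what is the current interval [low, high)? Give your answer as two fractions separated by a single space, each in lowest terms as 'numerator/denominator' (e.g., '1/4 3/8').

Step 1: interval [0/1, 1/1), width = 1/1 - 0/1 = 1/1
  'e': [0/1 + 1/1*0/1, 0/1 + 1/1*1/10) = [0/1, 1/10)
  'c': [0/1 + 1/1*1/10, 0/1 + 1/1*2/5) = [1/10, 2/5)
  'd': [0/1 + 1/1*2/5, 0/1 + 1/1*7/10) = [2/5, 7/10) <- contains code 113/200
  'f': [0/1 + 1/1*7/10, 0/1 + 1/1*1/1) = [7/10, 1/1)
  emit 'd', narrow to [2/5, 7/10)

Answer: 2/5 7/10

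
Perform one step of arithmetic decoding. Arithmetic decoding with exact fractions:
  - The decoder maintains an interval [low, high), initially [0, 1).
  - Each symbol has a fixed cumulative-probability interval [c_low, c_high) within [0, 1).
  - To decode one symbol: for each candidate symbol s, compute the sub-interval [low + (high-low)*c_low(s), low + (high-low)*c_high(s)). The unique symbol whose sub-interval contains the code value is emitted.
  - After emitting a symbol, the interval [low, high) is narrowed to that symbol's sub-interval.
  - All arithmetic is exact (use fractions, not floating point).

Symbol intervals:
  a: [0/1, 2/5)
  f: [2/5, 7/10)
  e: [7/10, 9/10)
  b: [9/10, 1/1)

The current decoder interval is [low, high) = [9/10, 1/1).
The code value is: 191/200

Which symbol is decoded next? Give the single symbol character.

Interval width = high − low = 1/1 − 9/10 = 1/10
Scaled code = (code − low) / width = (191/200 − 9/10) / 1/10 = 11/20
  a: [0/1, 2/5) 
  f: [2/5, 7/10) ← scaled code falls here ✓
  e: [7/10, 9/10) 
  b: [9/10, 1/1) 

Answer: f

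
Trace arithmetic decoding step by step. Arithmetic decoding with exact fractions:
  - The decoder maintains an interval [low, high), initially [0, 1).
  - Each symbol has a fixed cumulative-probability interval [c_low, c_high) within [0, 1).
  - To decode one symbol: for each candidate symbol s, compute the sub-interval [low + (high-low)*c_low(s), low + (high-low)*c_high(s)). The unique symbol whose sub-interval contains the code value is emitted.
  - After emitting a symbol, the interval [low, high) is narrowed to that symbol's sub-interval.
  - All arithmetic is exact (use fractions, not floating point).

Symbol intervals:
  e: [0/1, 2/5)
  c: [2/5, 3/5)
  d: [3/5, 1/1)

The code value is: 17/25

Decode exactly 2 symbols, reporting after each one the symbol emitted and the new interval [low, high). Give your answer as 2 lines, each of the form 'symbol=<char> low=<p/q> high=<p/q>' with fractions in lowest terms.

Answer: symbol=d low=3/5 high=1/1
symbol=e low=3/5 high=19/25

Derivation:
Step 1: interval [0/1, 1/1), width = 1/1 - 0/1 = 1/1
  'e': [0/1 + 1/1*0/1, 0/1 + 1/1*2/5) = [0/1, 2/5)
  'c': [0/1 + 1/1*2/5, 0/1 + 1/1*3/5) = [2/5, 3/5)
  'd': [0/1 + 1/1*3/5, 0/1 + 1/1*1/1) = [3/5, 1/1) <- contains code 17/25
  emit 'd', narrow to [3/5, 1/1)
Step 2: interval [3/5, 1/1), width = 1/1 - 3/5 = 2/5
  'e': [3/5 + 2/5*0/1, 3/5 + 2/5*2/5) = [3/5, 19/25) <- contains code 17/25
  'c': [3/5 + 2/5*2/5, 3/5 + 2/5*3/5) = [19/25, 21/25)
  'd': [3/5 + 2/5*3/5, 3/5 + 2/5*1/1) = [21/25, 1/1)
  emit 'e', narrow to [3/5, 19/25)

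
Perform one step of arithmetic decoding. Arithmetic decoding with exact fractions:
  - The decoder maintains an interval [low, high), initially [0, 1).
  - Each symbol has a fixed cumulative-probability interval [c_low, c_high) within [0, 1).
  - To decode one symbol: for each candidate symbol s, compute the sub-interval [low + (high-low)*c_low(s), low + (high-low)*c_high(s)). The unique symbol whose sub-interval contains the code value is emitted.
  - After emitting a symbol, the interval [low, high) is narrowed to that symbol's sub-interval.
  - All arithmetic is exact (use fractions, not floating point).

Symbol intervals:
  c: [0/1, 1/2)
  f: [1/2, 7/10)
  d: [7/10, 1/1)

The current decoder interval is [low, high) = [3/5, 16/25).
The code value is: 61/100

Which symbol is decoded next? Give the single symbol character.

Answer: c

Derivation:
Interval width = high − low = 16/25 − 3/5 = 1/25
Scaled code = (code − low) / width = (61/100 − 3/5) / 1/25 = 1/4
  c: [0/1, 1/2) ← scaled code falls here ✓
  f: [1/2, 7/10) 
  d: [7/10, 1/1) 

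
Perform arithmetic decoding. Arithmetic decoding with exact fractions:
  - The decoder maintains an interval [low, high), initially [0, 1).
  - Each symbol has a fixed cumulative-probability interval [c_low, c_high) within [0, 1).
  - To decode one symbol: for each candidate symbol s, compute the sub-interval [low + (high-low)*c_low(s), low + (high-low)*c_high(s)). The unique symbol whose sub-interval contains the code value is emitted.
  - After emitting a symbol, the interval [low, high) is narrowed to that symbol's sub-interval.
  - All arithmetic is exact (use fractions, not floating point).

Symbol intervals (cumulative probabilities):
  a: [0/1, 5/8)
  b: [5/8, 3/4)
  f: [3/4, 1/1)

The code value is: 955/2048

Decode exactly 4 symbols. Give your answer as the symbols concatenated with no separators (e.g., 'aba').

Step 1: interval [0/1, 1/1), width = 1/1 - 0/1 = 1/1
  'a': [0/1 + 1/1*0/1, 0/1 + 1/1*5/8) = [0/1, 5/8) <- contains code 955/2048
  'b': [0/1 + 1/1*5/8, 0/1 + 1/1*3/4) = [5/8, 3/4)
  'f': [0/1 + 1/1*3/4, 0/1 + 1/1*1/1) = [3/4, 1/1)
  emit 'a', narrow to [0/1, 5/8)
Step 2: interval [0/1, 5/8), width = 5/8 - 0/1 = 5/8
  'a': [0/1 + 5/8*0/1, 0/1 + 5/8*5/8) = [0/1, 25/64)
  'b': [0/1 + 5/8*5/8, 0/1 + 5/8*3/4) = [25/64, 15/32) <- contains code 955/2048
  'f': [0/1 + 5/8*3/4, 0/1 + 5/8*1/1) = [15/32, 5/8)
  emit 'b', narrow to [25/64, 15/32)
Step 3: interval [25/64, 15/32), width = 15/32 - 25/64 = 5/64
  'a': [25/64 + 5/64*0/1, 25/64 + 5/64*5/8) = [25/64, 225/512)
  'b': [25/64 + 5/64*5/8, 25/64 + 5/64*3/4) = [225/512, 115/256)
  'f': [25/64 + 5/64*3/4, 25/64 + 5/64*1/1) = [115/256, 15/32) <- contains code 955/2048
  emit 'f', narrow to [115/256, 15/32)
Step 4: interval [115/256, 15/32), width = 15/32 - 115/256 = 5/256
  'a': [115/256 + 5/256*0/1, 115/256 + 5/256*5/8) = [115/256, 945/2048)
  'b': [115/256 + 5/256*5/8, 115/256 + 5/256*3/4) = [945/2048, 475/1024)
  'f': [115/256 + 5/256*3/4, 115/256 + 5/256*1/1) = [475/1024, 15/32) <- contains code 955/2048
  emit 'f', narrow to [475/1024, 15/32)

Answer: abff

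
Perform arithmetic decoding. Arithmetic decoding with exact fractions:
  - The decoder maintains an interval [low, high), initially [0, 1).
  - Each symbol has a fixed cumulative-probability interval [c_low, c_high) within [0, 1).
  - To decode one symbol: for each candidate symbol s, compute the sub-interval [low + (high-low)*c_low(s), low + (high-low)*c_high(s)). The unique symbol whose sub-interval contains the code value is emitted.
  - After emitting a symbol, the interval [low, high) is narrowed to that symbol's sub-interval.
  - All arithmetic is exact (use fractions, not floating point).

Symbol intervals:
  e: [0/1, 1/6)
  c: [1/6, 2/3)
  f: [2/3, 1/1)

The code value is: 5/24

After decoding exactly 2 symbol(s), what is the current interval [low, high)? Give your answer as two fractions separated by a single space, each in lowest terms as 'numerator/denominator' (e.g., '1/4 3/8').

Step 1: interval [0/1, 1/1), width = 1/1 - 0/1 = 1/1
  'e': [0/1 + 1/1*0/1, 0/1 + 1/1*1/6) = [0/1, 1/6)
  'c': [0/1 + 1/1*1/6, 0/1 + 1/1*2/3) = [1/6, 2/3) <- contains code 5/24
  'f': [0/1 + 1/1*2/3, 0/1 + 1/1*1/1) = [2/3, 1/1)
  emit 'c', narrow to [1/6, 2/3)
Step 2: interval [1/6, 2/3), width = 2/3 - 1/6 = 1/2
  'e': [1/6 + 1/2*0/1, 1/6 + 1/2*1/6) = [1/6, 1/4) <- contains code 5/24
  'c': [1/6 + 1/2*1/6, 1/6 + 1/2*2/3) = [1/4, 1/2)
  'f': [1/6 + 1/2*2/3, 1/6 + 1/2*1/1) = [1/2, 2/3)
  emit 'e', narrow to [1/6, 1/4)

Answer: 1/6 1/4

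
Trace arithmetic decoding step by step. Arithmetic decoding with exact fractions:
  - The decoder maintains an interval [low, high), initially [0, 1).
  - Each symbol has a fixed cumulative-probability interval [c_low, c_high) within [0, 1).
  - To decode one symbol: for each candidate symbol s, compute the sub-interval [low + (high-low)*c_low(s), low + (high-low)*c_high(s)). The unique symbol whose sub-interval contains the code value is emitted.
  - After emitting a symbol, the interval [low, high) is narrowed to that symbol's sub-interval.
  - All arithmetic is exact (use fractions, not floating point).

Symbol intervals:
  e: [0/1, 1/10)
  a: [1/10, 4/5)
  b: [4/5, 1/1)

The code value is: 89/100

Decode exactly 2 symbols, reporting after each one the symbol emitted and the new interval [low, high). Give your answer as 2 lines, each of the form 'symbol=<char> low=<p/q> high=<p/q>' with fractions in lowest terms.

Step 1: interval [0/1, 1/1), width = 1/1 - 0/1 = 1/1
  'e': [0/1 + 1/1*0/1, 0/1 + 1/1*1/10) = [0/1, 1/10)
  'a': [0/1 + 1/1*1/10, 0/1 + 1/1*4/5) = [1/10, 4/5)
  'b': [0/1 + 1/1*4/5, 0/1 + 1/1*1/1) = [4/5, 1/1) <- contains code 89/100
  emit 'b', narrow to [4/5, 1/1)
Step 2: interval [4/5, 1/1), width = 1/1 - 4/5 = 1/5
  'e': [4/5 + 1/5*0/1, 4/5 + 1/5*1/10) = [4/5, 41/50)
  'a': [4/5 + 1/5*1/10, 4/5 + 1/5*4/5) = [41/50, 24/25) <- contains code 89/100
  'b': [4/5 + 1/5*4/5, 4/5 + 1/5*1/1) = [24/25, 1/1)
  emit 'a', narrow to [41/50, 24/25)

Answer: symbol=b low=4/5 high=1/1
symbol=a low=41/50 high=24/25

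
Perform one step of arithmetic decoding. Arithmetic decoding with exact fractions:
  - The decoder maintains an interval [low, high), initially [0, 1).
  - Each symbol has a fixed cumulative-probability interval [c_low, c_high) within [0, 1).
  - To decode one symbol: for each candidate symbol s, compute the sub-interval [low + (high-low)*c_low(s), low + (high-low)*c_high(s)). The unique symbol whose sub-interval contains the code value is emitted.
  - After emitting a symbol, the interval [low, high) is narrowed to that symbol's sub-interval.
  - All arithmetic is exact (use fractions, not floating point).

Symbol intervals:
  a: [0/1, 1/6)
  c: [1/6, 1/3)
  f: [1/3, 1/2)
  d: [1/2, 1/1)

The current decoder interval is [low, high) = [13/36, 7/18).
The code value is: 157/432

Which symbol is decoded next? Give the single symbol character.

Answer: a

Derivation:
Interval width = high − low = 7/18 − 13/36 = 1/36
Scaled code = (code − low) / width = (157/432 − 13/36) / 1/36 = 1/12
  a: [0/1, 1/6) ← scaled code falls here ✓
  c: [1/6, 1/3) 
  f: [1/3, 1/2) 
  d: [1/2, 1/1) 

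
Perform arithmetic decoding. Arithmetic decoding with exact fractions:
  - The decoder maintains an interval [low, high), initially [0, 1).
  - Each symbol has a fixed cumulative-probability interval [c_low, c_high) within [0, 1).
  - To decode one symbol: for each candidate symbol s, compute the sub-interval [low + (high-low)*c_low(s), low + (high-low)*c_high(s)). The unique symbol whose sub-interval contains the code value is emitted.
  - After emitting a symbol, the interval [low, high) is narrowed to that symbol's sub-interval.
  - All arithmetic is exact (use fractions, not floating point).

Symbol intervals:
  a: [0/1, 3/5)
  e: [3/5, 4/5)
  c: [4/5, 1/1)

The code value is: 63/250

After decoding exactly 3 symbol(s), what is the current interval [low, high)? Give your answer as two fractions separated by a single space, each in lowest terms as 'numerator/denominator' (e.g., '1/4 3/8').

Step 1: interval [0/1, 1/1), width = 1/1 - 0/1 = 1/1
  'a': [0/1 + 1/1*0/1, 0/1 + 1/1*3/5) = [0/1, 3/5) <- contains code 63/250
  'e': [0/1 + 1/1*3/5, 0/1 + 1/1*4/5) = [3/5, 4/5)
  'c': [0/1 + 1/1*4/5, 0/1 + 1/1*1/1) = [4/5, 1/1)
  emit 'a', narrow to [0/1, 3/5)
Step 2: interval [0/1, 3/5), width = 3/5 - 0/1 = 3/5
  'a': [0/1 + 3/5*0/1, 0/1 + 3/5*3/5) = [0/1, 9/25) <- contains code 63/250
  'e': [0/1 + 3/5*3/5, 0/1 + 3/5*4/5) = [9/25, 12/25)
  'c': [0/1 + 3/5*4/5, 0/1 + 3/5*1/1) = [12/25, 3/5)
  emit 'a', narrow to [0/1, 9/25)
Step 3: interval [0/1, 9/25), width = 9/25 - 0/1 = 9/25
  'a': [0/1 + 9/25*0/1, 0/1 + 9/25*3/5) = [0/1, 27/125)
  'e': [0/1 + 9/25*3/5, 0/1 + 9/25*4/5) = [27/125, 36/125) <- contains code 63/250
  'c': [0/1 + 9/25*4/5, 0/1 + 9/25*1/1) = [36/125, 9/25)
  emit 'e', narrow to [27/125, 36/125)

Answer: 27/125 36/125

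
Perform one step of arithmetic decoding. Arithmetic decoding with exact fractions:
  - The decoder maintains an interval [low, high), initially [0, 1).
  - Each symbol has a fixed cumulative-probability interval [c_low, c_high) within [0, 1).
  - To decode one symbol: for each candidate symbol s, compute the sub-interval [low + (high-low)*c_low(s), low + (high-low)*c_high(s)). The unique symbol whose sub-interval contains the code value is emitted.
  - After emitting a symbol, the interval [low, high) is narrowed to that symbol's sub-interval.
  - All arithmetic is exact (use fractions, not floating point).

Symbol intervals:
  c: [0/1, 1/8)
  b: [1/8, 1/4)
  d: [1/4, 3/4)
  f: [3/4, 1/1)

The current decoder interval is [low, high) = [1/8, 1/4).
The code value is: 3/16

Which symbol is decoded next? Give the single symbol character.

Interval width = high − low = 1/4 − 1/8 = 1/8
Scaled code = (code − low) / width = (3/16 − 1/8) / 1/8 = 1/2
  c: [0/1, 1/8) 
  b: [1/8, 1/4) 
  d: [1/4, 3/4) ← scaled code falls here ✓
  f: [3/4, 1/1) 

Answer: d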